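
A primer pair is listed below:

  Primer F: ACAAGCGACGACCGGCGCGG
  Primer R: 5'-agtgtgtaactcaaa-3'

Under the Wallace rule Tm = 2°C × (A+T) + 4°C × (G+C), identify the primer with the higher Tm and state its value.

Primer F, 70°C

Primer F: A+T=5, G+C=15 → Tm = 2(5)+4(15) = 70°C
Primer R: A+T=10, G+C=5 → Tm = 2(10)+4(5) = 40°C
70°C vs 40°C → primer F is higher.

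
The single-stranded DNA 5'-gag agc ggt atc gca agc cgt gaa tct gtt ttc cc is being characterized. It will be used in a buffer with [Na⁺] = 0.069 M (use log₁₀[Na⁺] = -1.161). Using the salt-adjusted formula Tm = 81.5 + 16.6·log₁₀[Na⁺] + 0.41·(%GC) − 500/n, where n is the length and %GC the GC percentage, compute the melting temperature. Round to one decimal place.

Length n = 35. Scanning the sequence gives C=9, T=9, A=7, G=10.
G+C = 19, so %GC = 19/35 × 100 = 54.286%
Salt term: 16.6 × (-1.161) = -19.273
GC term: 0.41 × 54.286 = 22.257; length term: −500/35 = −14.286
Tm = 81.5 + (-19.273) + 22.257 − 14.286 = 70.198 → 70.2°C

70.2°C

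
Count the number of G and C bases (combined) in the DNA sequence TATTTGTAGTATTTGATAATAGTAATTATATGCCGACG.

Counting bases: T=16, C=3, G=7, A=12
G+C = 7 + 3 = 10

10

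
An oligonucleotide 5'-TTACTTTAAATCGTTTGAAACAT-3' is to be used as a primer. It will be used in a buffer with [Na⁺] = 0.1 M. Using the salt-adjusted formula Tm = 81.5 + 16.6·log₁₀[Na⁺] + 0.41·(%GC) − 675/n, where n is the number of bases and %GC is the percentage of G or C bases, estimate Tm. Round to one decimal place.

44.5°C

Length n = 23. Base counts: A=8, T=10, C=3, G=2
G+C = 5, so %GC = 5/23 × 100 = 21.739%
Salt term: 16.6 × (-1) = -16.6
GC term: 0.41 × 21.739 = 8.913; length term: −675/23 = −29.348
Tm = 81.5 + (-16.6) + 8.913 − 29.348 = 44.465 → 44.5°C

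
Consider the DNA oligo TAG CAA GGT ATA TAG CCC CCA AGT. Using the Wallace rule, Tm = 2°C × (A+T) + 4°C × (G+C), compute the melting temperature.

A=8, C=6, T=5, G=5
A+T = 13, G+C = 11
Tm = 4·11 + 2·13 = 44 + 26 = 70°C

70°C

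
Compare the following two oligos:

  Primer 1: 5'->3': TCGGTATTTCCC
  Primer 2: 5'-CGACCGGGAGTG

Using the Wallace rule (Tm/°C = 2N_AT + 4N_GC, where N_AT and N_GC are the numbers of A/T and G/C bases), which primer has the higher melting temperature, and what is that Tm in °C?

Primer 2, 42°C

Primer 1: A+T=6, G+C=6 → Tm = 2(6)+4(6) = 36°C
Primer 2: A+T=3, G+C=9 → Tm = 2(3)+4(9) = 42°C
36°C vs 42°C → primer 2 is higher.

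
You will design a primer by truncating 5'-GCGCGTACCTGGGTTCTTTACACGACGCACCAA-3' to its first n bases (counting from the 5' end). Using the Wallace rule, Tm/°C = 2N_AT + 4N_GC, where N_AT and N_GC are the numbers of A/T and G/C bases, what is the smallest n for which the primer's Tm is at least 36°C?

First 10 bases: GCGCGTACCT → Tm = 34°C (< 36°C)
First 11 bases: GCGCGTACCTG → Tm = 38°C (≥ 36°C)
Each additional base adds 2°C (A/T) or 4°C (G/C), so Tm is non-decreasing in n; n = 11 is the first length to reach 36°C.

n = 11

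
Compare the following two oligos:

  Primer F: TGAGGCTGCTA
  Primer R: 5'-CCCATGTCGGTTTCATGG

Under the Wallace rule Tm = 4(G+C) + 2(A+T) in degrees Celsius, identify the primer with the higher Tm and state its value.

Primer F: A+T=5, G+C=6 → Tm = 2(5)+4(6) = 34°C
Primer R: A+T=8, G+C=10 → Tm = 2(8)+4(10) = 56°C
34°C vs 56°C → primer R is higher.

Primer R, 56°C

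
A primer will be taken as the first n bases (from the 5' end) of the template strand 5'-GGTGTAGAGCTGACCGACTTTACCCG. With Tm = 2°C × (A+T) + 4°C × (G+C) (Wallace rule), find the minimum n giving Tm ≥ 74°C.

n = 24

First 23 bases: GGTGTAGAGCTGACCGACTTTAC → Tm = 70°C (< 74°C)
First 24 bases: GGTGTAGAGCTGACCGACTTTACC → Tm = 74°C (≥ 74°C)
Each additional base adds 2°C (A/T) or 4°C (G/C), so Tm is non-decreasing in n; n = 24 is the first length to reach 74°C.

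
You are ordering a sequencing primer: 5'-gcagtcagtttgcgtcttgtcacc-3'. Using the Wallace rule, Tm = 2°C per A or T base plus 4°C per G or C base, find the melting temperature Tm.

74°C

Counting bases: A=3, C=7, G=6, T=8
So N_AT = 11 and N_GC = 13.
Tm = 2(11) + 4(13) = 22 + 52 = 74°C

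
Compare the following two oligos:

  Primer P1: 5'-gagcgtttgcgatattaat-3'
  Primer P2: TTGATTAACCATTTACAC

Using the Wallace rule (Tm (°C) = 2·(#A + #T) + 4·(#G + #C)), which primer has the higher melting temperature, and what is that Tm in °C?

Primer P1: A+T=12, G+C=7 → Tm = 2(12)+4(7) = 52°C
Primer P2: A+T=13, G+C=5 → Tm = 2(13)+4(5) = 46°C
52°C vs 46°C → primer P1 is higher.

Primer P1, 52°C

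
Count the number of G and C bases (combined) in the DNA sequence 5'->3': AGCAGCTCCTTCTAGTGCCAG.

12

A=4, C=7, T=5, G=5
G+C = 5 + 7 = 12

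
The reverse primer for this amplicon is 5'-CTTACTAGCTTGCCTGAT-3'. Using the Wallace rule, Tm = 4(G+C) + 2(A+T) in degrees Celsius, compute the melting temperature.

52°C

Counting bases: G=3, C=5, A=3, T=7
AT pairs contribute 10, GC pairs contribute 8.
Tm = 4·8 + 2·10 = 32 + 20 = 52°C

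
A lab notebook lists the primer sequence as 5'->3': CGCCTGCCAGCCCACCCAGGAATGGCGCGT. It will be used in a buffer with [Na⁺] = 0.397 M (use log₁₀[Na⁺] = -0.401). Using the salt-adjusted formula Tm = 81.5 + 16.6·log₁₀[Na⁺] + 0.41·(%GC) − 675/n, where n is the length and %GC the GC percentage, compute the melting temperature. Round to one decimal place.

Length n = 30. Counting bases: T=3, G=9, C=13, A=5
G+C = 22, so %GC = 22/30 × 100 = 73.333%
Salt term: 16.6 × (-0.401) = -6.657
GC term: 0.41 × 73.333 = 30.067; length term: −675/30 = −22.5
Tm = 81.5 + (-6.657) + 30.067 − 22.5 = 82.41 → 82.4°C

82.4°C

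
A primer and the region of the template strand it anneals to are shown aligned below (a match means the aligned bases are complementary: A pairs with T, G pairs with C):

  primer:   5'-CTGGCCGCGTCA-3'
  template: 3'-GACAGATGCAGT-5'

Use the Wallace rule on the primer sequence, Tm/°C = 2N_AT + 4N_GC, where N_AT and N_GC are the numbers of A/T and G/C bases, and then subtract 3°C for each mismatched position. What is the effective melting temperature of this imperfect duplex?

33°C

Primer base counts: A=1, T=2, G=4, C=5 → A+T=3, G+C=9
Perfect-match Tm = 2(3) + 4(9) = 6 + 36 = 42°C
Mismatches (positions where the bases are not complementary): 3 (at positions 4, 6, 7)
Effective Tm = 42 − 3×3 = 42 − 9 = 33°C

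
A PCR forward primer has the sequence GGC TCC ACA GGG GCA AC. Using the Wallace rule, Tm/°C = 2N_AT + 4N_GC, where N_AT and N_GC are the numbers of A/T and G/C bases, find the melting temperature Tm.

58°C

Base counts: G=6, C=6, A=4, T=1
A+T = 5, G+C = 12
Tm = 2(5) + 4(12) = 10 + 48 = 58°C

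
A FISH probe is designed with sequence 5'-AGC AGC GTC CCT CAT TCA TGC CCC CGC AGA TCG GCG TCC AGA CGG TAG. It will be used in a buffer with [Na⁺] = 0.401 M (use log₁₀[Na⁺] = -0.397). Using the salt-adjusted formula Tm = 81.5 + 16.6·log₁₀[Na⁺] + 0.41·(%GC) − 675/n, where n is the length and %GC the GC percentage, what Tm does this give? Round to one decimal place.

87.3°C

Length n = 48. Counting bases: A=9, C=18, T=8, G=13
G+C = 31, so %GC = 31/48 × 100 = 64.583%
Salt term: 16.6 × (-0.397) = -6.59
GC term: 0.41 × 64.583 = 26.479; length term: −675/48 = −14.062
Tm = 81.5 + (-6.59) + 26.479 − 14.062 = 87.327 → 87.3°C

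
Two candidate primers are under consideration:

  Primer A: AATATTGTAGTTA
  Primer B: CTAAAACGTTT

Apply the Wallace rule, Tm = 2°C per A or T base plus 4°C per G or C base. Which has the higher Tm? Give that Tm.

Primer A: A+T=11, G+C=2 → Tm = 2(11)+4(2) = 30°C
Primer B: A+T=8, G+C=3 → Tm = 2(8)+4(3) = 28°C
30°C vs 28°C → primer A is higher.

Primer A, 30°C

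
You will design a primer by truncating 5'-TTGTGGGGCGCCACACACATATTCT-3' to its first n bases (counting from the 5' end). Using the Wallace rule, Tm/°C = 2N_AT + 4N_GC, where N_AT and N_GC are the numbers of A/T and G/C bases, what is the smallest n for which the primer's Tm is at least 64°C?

First 19 bases: TTGTGGGGCGCCACACACA → Tm = 62°C (< 64°C)
First 20 bases: TTGTGGGGCGCCACACACAT → Tm = 64°C (≥ 64°C)
Each additional base adds 2°C (A/T) or 4°C (G/C), so Tm is non-decreasing in n; n = 20 is the first length to reach 64°C.

n = 20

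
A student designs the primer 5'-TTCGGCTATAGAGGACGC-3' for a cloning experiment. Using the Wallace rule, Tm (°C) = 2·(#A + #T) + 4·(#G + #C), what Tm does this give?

Scanning the sequence gives C=4, G=6, T=4, A=4.
A+T = 8, G+C = 10
Tm = 2(8) + 4(10) = 16 + 40 = 56°C

56°C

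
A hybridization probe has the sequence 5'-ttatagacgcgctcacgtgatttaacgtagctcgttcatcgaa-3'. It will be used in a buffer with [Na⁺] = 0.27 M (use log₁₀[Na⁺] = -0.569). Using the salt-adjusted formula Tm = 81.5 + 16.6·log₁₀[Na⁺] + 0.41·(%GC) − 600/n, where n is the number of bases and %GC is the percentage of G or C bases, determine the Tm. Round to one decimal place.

Length n = 43. A=11, G=9, T=13, C=10
G+C = 19, so %GC = 19/43 × 100 = 44.186%
Salt term: 16.6 × (-0.569) = -9.445
GC term: 0.41 × 44.186 = 18.116; length term: −600/43 = −13.953
Tm = 81.5 + (-9.445) + 18.116 − 13.953 = 76.218 → 76.2°C

76.2°C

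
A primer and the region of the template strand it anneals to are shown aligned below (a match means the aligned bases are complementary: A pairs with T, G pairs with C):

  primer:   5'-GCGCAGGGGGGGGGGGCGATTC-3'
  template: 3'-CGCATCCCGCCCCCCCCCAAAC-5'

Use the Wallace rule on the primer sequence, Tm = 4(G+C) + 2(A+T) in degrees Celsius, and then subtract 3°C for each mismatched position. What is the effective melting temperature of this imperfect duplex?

Primer base counts: A=2, T=2, G=14, C=4 → A+T=4, G+C=18
Perfect-match Tm = 2(4) + 4(18) = 8 + 72 = 80°C
Mismatches (positions where the bases are not complementary): 5 (at positions 4, 9, 17, 19, 22)
Effective Tm = 80 − 5×3 = 80 − 15 = 65°C

65°C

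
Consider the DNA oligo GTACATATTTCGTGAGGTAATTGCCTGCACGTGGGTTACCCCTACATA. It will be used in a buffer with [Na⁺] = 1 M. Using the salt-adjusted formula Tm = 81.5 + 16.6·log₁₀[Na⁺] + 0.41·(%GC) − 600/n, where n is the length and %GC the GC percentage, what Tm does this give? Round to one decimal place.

87.8°C

Length n = 48. G=11, T=15, C=11, A=11
G+C = 22, so %GC = 22/48 × 100 = 45.833%
Salt term: 16.6 × (0) = 0
GC term: 0.41 × 45.833 = 18.792; length term: −600/48 = −12.5
Tm = 81.5 + (0) + 18.792 − 12.5 = 87.792 → 87.8°C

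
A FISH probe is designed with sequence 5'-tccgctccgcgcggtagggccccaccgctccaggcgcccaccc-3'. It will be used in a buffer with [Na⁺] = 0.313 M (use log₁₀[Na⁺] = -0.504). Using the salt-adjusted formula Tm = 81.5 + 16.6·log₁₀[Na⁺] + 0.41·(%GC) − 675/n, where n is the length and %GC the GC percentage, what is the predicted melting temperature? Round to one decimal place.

Length n = 43. Counting bases: A=4, G=12, C=23, T=4
G+C = 35, so %GC = 35/43 × 100 = 81.395%
Salt term: 16.6 × (-0.504) = -8.366
GC term: 0.41 × 81.395 = 33.372; length term: −675/43 = −15.698
Tm = 81.5 + (-8.366) + 33.372 − 15.698 = 90.808 → 90.8°C

90.8°C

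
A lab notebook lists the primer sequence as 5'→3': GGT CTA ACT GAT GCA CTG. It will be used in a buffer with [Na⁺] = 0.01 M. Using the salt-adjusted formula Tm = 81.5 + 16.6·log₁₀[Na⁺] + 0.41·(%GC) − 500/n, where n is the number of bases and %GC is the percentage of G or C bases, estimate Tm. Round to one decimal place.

Length n = 18. G=5, C=4, T=5, A=4
G+C = 9, so %GC = 9/18 × 100 = 50%
Salt term: 16.6 × (-2) = -33.2
GC term: 0.41 × 50 = 20.5; length term: −500/18 = −27.778
Tm = 81.5 + (-33.2) + 20.5 − 27.778 = 41.022 → 41.0°C

41.0°C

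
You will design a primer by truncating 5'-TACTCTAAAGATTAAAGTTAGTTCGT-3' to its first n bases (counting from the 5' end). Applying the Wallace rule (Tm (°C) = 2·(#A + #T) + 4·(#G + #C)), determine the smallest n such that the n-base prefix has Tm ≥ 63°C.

n = 25

First 24 bases: TACTCTAAAGATTAAAGTTAGTTC → Tm = 60°C (< 63°C)
First 25 bases: TACTCTAAAGATTAAAGTTAGTTCG → Tm = 64°C (≥ 63°C)
Since every base adds ≥2°C, Tm only increases with n, so the threshold is first crossed at n = 25.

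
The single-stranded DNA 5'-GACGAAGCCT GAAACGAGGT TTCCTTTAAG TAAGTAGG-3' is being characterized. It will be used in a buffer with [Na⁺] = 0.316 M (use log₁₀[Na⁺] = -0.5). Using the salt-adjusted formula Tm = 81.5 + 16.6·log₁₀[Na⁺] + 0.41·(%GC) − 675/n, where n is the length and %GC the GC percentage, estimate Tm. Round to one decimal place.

Length n = 38. Counting bases: G=11, C=6, T=9, A=12
G+C = 17, so %GC = 17/38 × 100 = 44.737%
Salt term: 16.6 × (-0.5) = -8.3
GC term: 0.41 × 44.737 = 18.342; length term: −675/38 = −17.763
Tm = 81.5 + (-8.3) + 18.342 − 17.763 = 73.779 → 73.8°C

73.8°C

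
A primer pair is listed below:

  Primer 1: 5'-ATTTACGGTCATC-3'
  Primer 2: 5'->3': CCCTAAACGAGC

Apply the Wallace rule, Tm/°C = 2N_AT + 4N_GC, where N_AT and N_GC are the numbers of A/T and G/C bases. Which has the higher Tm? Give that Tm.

Primer 1: A+T=8, G+C=5 → Tm = 2(8)+4(5) = 36°C
Primer 2: A+T=5, G+C=7 → Tm = 2(5)+4(7) = 38°C
36°C vs 38°C → primer 2 is higher.

Primer 2, 38°C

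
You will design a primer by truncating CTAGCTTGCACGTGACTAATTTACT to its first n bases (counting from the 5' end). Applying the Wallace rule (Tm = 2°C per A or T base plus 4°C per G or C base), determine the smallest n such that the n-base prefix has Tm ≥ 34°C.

n = 11

First 10 bases: CTAGCTTGCA → Tm = 30°C (< 34°C)
First 11 bases: CTAGCTTGCAC → Tm = 34°C (≥ 34°C)
Each additional base adds 2°C (A/T) or 4°C (G/C), so Tm is non-decreasing in n; n = 11 is the first length to reach 34°C.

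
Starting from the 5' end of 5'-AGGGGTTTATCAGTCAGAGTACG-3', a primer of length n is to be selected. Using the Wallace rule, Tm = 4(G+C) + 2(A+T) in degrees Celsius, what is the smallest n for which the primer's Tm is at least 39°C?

n = 14

First 13 bases: AGGGGTTTATCAG → Tm = 38°C (< 39°C)
First 14 bases: AGGGGTTTATCAGT → Tm = 40°C (≥ 39°C)
Since every base adds ≥2°C, Tm only increases with n, so the threshold is first crossed at n = 14.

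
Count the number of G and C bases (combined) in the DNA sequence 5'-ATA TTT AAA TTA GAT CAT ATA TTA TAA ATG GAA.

T=13, C=1, A=16, G=3
Total G or C: 3 + 1 = 4

4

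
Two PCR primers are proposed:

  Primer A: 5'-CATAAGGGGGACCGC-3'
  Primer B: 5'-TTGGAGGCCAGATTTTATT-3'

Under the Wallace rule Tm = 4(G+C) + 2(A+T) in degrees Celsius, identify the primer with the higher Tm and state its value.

Primer A: A+T=5, G+C=10 → Tm = 2(5)+4(10) = 50°C
Primer B: A+T=12, G+C=7 → Tm = 2(12)+4(7) = 52°C
50°C vs 52°C → primer B is higher.

Primer B, 52°C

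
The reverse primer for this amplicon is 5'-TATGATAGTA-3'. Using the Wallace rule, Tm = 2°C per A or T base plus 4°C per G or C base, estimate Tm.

24°C

Scanning the sequence gives C=0, T=4, G=2, A=4.
So N_AT = 8 and N_GC = 2.
Tm = 2×8 + 4×2 = 24°C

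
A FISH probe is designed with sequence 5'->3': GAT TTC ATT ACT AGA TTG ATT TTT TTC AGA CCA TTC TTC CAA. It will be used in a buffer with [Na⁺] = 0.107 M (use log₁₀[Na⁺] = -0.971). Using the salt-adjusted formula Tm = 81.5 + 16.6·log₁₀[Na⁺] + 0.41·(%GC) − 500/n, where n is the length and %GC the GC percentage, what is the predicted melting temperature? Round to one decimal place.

Length n = 42. Scanning the sequence gives G=4, C=8, A=11, T=19.
G+C = 12, so %GC = 12/42 × 100 = 28.571%
Salt term: 16.6 × (-0.971) = -16.119
GC term: 0.41 × 28.571 = 11.714; length term: −500/42 = −11.905
Tm = 81.5 + (-16.119) + 11.714 − 11.905 = 65.19 → 65.2°C

65.2°C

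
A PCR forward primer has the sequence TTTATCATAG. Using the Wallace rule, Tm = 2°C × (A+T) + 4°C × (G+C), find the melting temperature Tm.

24°C

T=5, C=1, G=1, A=3
So N_AT = 8 and N_GC = 2.
Tm = 2(8) + 4(2) = 16 + 8 = 24°C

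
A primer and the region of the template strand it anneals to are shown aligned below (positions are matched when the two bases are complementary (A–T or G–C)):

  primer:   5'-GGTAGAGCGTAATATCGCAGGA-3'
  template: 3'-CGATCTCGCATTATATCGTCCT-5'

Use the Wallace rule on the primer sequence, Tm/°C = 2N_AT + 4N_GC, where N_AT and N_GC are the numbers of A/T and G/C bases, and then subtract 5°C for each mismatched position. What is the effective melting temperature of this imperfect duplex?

56°C

Primer base counts: A=7, T=4, G=8, C=3 → A+T=11, G+C=11
Perfect-match Tm = 2(11) + 4(11) = 22 + 44 = 66°C
Mismatches (positions where the bases are not complementary): 2 (at positions 2, 16)
Effective Tm = 66 − 2×5 = 66 − 10 = 56°C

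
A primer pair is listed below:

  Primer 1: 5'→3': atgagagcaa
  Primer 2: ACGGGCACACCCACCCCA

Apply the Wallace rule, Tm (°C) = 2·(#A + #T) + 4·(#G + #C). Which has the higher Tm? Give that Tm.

Primer 1: A+T=6, G+C=4 → Tm = 2(6)+4(4) = 28°C
Primer 2: A+T=5, G+C=13 → Tm = 2(5)+4(13) = 62°C
28°C vs 62°C → primer 2 is higher.

Primer 2, 62°C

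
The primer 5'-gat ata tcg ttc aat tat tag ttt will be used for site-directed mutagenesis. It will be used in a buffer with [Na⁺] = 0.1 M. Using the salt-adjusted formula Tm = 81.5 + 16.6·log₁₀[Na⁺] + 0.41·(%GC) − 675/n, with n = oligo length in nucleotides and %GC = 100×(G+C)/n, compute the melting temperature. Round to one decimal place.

45.3°C

Length n = 24. Scanning the sequence gives A=7, G=3, T=12, C=2.
G+C = 5, so %GC = 5/24 × 100 = 20.833%
Salt term: 16.6 × (-1) = -16.6
GC term: 0.41 × 20.833 = 8.542; length term: −675/24 = −28.125
Tm = 81.5 + (-16.6) + 8.542 − 28.125 = 45.317 → 45.3°C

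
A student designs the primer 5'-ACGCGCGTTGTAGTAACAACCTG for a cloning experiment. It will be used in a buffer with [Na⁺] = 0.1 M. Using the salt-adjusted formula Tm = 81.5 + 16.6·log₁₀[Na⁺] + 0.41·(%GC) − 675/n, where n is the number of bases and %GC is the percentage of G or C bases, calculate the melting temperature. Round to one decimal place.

Length n = 23. Base counts: G=6, T=5, A=6, C=6
G+C = 12, so %GC = 12/23 × 100 = 52.174%
Salt term: 16.6 × (-1) = -16.6
GC term: 0.41 × 52.174 = 21.391; length term: −675/23 = −29.348
Tm = 81.5 + (-16.6) + 21.391 − 29.348 = 56.943 → 56.9°C

56.9°C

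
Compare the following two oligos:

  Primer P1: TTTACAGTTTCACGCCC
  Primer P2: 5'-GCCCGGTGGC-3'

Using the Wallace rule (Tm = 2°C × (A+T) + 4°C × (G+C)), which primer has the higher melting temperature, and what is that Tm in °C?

Primer P1, 50°C

Primer P1: A+T=9, G+C=8 → Tm = 2(9)+4(8) = 50°C
Primer P2: A+T=1, G+C=9 → Tm = 2(1)+4(9) = 38°C
50°C vs 38°C → primer P1 is higher.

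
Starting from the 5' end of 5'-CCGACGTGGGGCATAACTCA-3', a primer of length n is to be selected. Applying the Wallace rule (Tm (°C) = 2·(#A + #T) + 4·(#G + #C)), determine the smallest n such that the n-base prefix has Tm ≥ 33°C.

First 9 bases: CCGACGTGG → Tm = 32°C (< 33°C)
First 10 bases: CCGACGTGGG → Tm = 36°C (≥ 33°C)
Each additional base adds 2°C (A/T) or 4°C (G/C), so Tm is non-decreasing in n; n = 10 is the first length to reach 33°C.

n = 10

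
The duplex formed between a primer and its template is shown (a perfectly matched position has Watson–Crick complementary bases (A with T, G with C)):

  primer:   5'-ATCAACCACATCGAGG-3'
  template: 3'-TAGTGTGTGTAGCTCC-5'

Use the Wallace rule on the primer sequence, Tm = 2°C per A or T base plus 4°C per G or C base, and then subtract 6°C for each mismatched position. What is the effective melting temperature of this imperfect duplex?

36°C

Primer base counts: A=6, T=2, G=3, C=5 → A+T=8, G+C=8
Perfect-match Tm = 2(8) + 4(8) = 16 + 32 = 48°C
Mismatches (positions where the bases are not complementary): 2 (at positions 5, 6)
Effective Tm = 48 − 2×6 = 48 − 12 = 36°C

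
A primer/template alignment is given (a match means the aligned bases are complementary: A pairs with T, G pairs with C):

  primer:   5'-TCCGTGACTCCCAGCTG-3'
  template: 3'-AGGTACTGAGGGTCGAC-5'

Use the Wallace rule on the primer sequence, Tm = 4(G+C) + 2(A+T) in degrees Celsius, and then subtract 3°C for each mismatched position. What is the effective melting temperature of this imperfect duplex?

Primer base counts: A=2, T=4, G=4, C=7 → A+T=6, G+C=11
Perfect-match Tm = 2(6) + 4(11) = 12 + 44 = 56°C
Mismatches (positions where the bases are not complementary): 1 (at position 4)
Effective Tm = 56 − 1×3 = 56 − 3 = 53°C

53°C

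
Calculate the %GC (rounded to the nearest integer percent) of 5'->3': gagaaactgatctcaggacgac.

Base counts: G=6, A=8, T=3, C=5
G+C = 6 + 5 = 11 out of 22 bases
%GC = 11/22 × 100 = 50% ≈ 50%

50%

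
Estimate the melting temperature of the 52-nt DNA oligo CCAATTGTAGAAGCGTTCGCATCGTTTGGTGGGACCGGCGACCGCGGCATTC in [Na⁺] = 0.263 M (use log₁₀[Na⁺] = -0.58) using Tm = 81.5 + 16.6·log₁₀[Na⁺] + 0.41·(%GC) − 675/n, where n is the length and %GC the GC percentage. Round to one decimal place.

83.3°C

Length n = 52. Counting bases: A=9, G=17, C=14, T=12
G+C = 31, so %GC = 31/52 × 100 = 59.615%
Salt term: 16.6 × (-0.58) = -9.628
GC term: 0.41 × 59.615 = 24.442; length term: −675/52 = −12.981
Tm = 81.5 + (-9.628) + 24.442 − 12.981 = 83.333 → 83.3°C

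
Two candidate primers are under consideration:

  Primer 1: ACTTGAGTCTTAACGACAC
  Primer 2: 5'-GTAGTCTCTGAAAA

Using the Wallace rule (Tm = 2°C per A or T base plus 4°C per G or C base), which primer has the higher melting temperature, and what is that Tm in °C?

Primer 1, 54°C

Primer 1: A+T=11, G+C=8 → Tm = 2(11)+4(8) = 54°C
Primer 2: A+T=9, G+C=5 → Tm = 2(9)+4(5) = 38°C
54°C vs 38°C → primer 1 is higher.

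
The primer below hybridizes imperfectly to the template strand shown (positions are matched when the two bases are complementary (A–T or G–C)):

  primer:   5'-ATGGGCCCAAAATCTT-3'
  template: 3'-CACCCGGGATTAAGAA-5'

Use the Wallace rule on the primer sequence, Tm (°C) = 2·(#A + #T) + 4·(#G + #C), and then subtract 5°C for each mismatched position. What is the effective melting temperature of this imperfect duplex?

31°C

Primer base counts: A=5, T=4, G=3, C=4 → A+T=9, G+C=7
Perfect-match Tm = 2(9) + 4(7) = 18 + 28 = 46°C
Mismatches (positions where the bases are not complementary): 3 (at positions 1, 9, 12)
Effective Tm = 46 − 3×5 = 46 − 15 = 31°C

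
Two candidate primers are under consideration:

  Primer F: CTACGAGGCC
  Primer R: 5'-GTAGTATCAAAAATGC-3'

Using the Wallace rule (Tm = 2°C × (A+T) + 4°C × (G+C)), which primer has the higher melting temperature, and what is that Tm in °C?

Primer R, 42°C

Primer F: A+T=3, G+C=7 → Tm = 2(3)+4(7) = 34°C
Primer R: A+T=11, G+C=5 → Tm = 2(11)+4(5) = 42°C
34°C vs 42°C → primer R is higher.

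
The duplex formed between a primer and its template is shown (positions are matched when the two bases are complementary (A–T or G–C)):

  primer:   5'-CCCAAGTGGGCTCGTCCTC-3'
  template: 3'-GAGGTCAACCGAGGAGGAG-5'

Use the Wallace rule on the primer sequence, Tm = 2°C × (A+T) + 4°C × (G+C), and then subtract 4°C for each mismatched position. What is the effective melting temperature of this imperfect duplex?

Primer base counts: A=2, T=4, G=5, C=8 → A+T=6, G+C=13
Perfect-match Tm = 2(6) + 4(13) = 12 + 52 = 64°C
Mismatches (positions where the bases are not complementary): 4 (at positions 2, 4, 8, 14)
Effective Tm = 64 − 4×4 = 64 − 16 = 48°C

48°C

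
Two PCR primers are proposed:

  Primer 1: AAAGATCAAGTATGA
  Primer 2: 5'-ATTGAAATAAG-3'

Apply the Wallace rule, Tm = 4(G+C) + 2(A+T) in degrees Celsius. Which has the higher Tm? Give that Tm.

Primer 1, 38°C

Primer 1: A+T=11, G+C=4 → Tm = 2(11)+4(4) = 38°C
Primer 2: A+T=9, G+C=2 → Tm = 2(9)+4(2) = 26°C
38°C vs 26°C → primer 1 is higher.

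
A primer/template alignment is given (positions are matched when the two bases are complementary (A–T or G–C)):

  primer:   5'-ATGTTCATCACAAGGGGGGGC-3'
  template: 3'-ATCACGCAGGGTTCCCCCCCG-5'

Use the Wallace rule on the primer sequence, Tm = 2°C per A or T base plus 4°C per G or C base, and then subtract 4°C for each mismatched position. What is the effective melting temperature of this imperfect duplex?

Primer base counts: A=5, T=4, G=8, C=4 → A+T=9, G+C=12
Perfect-match Tm = 2(9) + 4(12) = 18 + 48 = 66°C
Mismatches (positions where the bases are not complementary): 5 (at positions 1, 2, 5, 7, 10)
Effective Tm = 66 − 5×4 = 66 − 20 = 46°C

46°C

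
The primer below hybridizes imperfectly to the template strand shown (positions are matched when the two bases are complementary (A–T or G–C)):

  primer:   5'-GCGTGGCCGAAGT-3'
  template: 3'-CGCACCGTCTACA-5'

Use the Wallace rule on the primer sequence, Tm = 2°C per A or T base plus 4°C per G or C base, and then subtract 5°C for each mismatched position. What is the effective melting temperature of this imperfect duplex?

Primer base counts: A=2, T=2, G=6, C=3 → A+T=4, G+C=9
Perfect-match Tm = 2(4) + 4(9) = 8 + 36 = 44°C
Mismatches (positions where the bases are not complementary): 2 (at positions 8, 11)
Effective Tm = 44 − 2×5 = 44 − 10 = 34°C

34°C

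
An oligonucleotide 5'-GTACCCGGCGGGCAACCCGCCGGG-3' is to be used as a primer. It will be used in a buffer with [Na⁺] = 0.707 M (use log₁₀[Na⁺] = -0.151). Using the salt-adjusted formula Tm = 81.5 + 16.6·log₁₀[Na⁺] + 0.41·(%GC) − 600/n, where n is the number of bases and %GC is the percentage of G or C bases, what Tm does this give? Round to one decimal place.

88.2°C

Length n = 24. Base counts: A=3, G=10, T=1, C=10
G+C = 20, so %GC = 20/24 × 100 = 83.333%
Salt term: 16.6 × (-0.151) = -2.507
GC term: 0.41 × 83.333 = 34.167; length term: −600/24 = −25
Tm = 81.5 + (-2.507) + 34.167 − 25 = 88.16 → 88.2°C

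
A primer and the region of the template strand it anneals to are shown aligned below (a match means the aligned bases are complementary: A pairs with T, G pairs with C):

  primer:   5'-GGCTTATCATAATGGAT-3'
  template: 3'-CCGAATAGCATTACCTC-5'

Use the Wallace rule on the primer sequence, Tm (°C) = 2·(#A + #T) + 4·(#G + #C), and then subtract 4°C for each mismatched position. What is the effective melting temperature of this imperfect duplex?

38°C

Primer base counts: A=5, T=6, G=4, C=2 → A+T=11, G+C=6
Perfect-match Tm = 2(11) + 4(6) = 22 + 24 = 46°C
Mismatches (positions where the bases are not complementary): 2 (at positions 9, 17)
Effective Tm = 46 − 2×4 = 46 − 8 = 38°C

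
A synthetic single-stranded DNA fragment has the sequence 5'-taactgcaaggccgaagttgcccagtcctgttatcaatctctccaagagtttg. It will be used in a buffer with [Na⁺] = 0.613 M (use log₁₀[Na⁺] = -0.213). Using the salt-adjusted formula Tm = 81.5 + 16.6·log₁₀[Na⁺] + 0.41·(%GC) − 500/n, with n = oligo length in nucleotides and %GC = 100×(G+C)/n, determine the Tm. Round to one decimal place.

87.9°C

Length n = 53. G=11, A=13, C=14, T=15
G+C = 25, so %GC = 25/53 × 100 = 47.17%
Salt term: 16.6 × (-0.213) = -3.536
GC term: 0.41 × 47.17 = 19.34; length term: −500/53 = −9.434
Tm = 81.5 + (-3.536) + 19.34 − 9.434 = 87.87 → 87.9°C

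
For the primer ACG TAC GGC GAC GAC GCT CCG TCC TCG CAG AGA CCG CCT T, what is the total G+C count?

27

A=7, T=6, C=16, G=11
Total G or C: 11 + 16 = 27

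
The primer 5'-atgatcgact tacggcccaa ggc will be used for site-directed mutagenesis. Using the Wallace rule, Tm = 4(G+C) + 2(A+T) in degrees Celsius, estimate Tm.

Base counts: C=7, T=4, G=6, A=6
So N_AT = 10 and N_GC = 13.
Tm = 2×10 + 4×13 = 72°C

72°C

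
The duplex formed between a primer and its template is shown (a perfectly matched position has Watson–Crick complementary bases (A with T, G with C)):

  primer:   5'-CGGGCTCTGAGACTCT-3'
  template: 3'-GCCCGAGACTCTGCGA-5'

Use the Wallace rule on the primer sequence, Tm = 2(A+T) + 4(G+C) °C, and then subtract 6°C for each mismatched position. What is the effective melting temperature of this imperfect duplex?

46°C

Primer base counts: A=2, T=4, G=5, C=5 → A+T=6, G+C=10
Perfect-match Tm = 2(6) + 4(10) = 12 + 40 = 52°C
Mismatches (positions where the bases are not complementary): 1 (at position 14)
Effective Tm = 52 − 1×6 = 52 − 6 = 46°C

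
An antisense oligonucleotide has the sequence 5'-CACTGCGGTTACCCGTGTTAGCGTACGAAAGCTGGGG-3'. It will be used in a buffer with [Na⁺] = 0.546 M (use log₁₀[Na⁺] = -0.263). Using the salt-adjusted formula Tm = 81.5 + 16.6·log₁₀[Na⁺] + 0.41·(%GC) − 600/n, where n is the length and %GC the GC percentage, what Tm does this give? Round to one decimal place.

85.3°C

Length n = 37. T=8, A=7, C=9, G=13
G+C = 22, so %GC = 22/37 × 100 = 59.459%
Salt term: 16.6 × (-0.263) = -4.366
GC term: 0.41 × 59.459 = 24.378; length term: −600/37 = −16.216
Tm = 81.5 + (-4.366) + 24.378 − 16.216 = 85.296 → 85.3°C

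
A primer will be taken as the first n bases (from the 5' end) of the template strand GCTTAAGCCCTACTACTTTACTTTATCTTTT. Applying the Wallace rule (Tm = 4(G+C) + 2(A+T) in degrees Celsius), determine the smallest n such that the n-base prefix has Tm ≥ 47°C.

n = 16

First 15 bases: GCTTAAGCCCTACTA → Tm = 44°C (< 47°C)
First 16 bases: GCTTAAGCCCTACTAC → Tm = 48°C (≥ 47°C)
Since every base adds ≥2°C, Tm only increases with n, so the threshold is first crossed at n = 16.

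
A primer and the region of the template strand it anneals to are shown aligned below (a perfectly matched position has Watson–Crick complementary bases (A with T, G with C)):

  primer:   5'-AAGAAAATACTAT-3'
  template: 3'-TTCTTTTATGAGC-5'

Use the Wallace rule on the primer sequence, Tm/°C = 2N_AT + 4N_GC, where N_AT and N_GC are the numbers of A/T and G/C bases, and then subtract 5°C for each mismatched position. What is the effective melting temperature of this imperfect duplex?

20°C

Primer base counts: A=8, T=3, G=1, C=1 → A+T=11, G+C=2
Perfect-match Tm = 2(11) + 4(2) = 22 + 8 = 30°C
Mismatches (positions where the bases are not complementary): 2 (at positions 12, 13)
Effective Tm = 30 − 2×5 = 30 − 10 = 20°C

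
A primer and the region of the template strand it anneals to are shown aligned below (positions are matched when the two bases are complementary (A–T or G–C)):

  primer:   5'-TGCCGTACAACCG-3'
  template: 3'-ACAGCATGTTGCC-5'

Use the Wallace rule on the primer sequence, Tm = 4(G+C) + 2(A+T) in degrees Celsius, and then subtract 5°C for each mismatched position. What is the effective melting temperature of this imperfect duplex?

32°C

Primer base counts: A=3, T=2, G=3, C=5 → A+T=5, G+C=8
Perfect-match Tm = 2(5) + 4(8) = 10 + 32 = 42°C
Mismatches (positions where the bases are not complementary): 2 (at positions 3, 12)
Effective Tm = 42 − 2×5 = 42 − 10 = 32°C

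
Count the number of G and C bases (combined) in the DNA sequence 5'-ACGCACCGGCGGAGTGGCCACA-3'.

16

Counting bases: C=8, T=1, A=5, G=8
Total G or C: 8 + 8 = 16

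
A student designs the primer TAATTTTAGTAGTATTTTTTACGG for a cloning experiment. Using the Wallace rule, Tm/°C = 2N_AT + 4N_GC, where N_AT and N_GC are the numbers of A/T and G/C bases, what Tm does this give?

A=6, C=1, G=4, T=13
AT pairs contribute 19, GC pairs contribute 5.
Tm = 2×19 + 4×5 = 58°C

58°C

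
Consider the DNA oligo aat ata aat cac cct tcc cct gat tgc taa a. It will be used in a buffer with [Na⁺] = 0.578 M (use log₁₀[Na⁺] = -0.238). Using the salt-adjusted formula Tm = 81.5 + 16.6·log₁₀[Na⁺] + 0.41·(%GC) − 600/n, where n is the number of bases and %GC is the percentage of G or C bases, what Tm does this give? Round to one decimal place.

72.7°C

Length n = 31. T=9, G=2, A=11, C=9
G+C = 11, so %GC = 11/31 × 100 = 35.484%
Salt term: 16.6 × (-0.238) = -3.951
GC term: 0.41 × 35.484 = 14.548; length term: −600/31 = −19.355
Tm = 81.5 + (-3.951) + 14.548 − 19.355 = 72.742 → 72.7°C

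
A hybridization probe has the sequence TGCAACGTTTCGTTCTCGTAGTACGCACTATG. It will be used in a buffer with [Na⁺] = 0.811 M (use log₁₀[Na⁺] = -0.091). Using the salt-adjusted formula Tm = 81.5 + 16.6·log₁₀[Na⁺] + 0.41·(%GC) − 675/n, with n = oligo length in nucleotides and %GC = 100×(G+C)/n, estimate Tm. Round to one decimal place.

Length n = 32. Base counts: T=11, C=8, G=7, A=6
G+C = 15, so %GC = 15/32 × 100 = 46.875%
Salt term: 16.6 × (-0.091) = -1.511
GC term: 0.41 × 46.875 = 19.219; length term: −675/32 = −21.094
Tm = 81.5 + (-1.511) + 19.219 − 21.094 = 78.114 → 78.1°C

78.1°C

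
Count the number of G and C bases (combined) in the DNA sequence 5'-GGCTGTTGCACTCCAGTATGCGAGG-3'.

T=6, G=9, C=6, A=4
Total G or C: 9 + 6 = 15

15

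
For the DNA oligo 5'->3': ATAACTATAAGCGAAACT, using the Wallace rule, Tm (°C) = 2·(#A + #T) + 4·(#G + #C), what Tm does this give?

Scanning the sequence gives A=9, C=3, T=4, G=2.
AT pairs contribute 13, GC pairs contribute 5.
Tm = 2(13) + 4(5) = 26 + 20 = 46°C

46°C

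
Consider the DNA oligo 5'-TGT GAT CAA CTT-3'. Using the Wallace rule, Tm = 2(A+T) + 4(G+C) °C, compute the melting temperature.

Scanning the sequence gives A=3, T=5, C=2, G=2.
AT pairs contribute 8, GC pairs contribute 4.
Tm = 2(8) + 4(4) = 16 + 16 = 32°C

32°C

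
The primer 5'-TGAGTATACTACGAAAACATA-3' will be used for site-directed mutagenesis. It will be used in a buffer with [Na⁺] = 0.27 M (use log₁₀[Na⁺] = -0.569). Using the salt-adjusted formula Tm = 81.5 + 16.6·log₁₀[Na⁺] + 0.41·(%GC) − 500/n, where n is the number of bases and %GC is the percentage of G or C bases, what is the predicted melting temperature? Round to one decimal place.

Length n = 21. Base counts: A=10, T=5, C=3, G=3
G+C = 6, so %GC = 6/21 × 100 = 28.571%
Salt term: 16.6 × (-0.569) = -9.445
GC term: 0.41 × 28.571 = 11.714; length term: −500/21 = −23.81
Tm = 81.5 + (-9.445) + 11.714 − 23.81 = 59.959 → 60.0°C

60.0°C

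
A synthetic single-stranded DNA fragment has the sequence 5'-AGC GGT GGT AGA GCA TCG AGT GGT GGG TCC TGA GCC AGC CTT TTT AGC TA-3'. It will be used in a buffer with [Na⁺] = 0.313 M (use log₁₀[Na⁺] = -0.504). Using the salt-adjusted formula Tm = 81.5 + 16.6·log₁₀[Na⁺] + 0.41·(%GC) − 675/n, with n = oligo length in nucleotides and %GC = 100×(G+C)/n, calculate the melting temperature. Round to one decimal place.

Length n = 50. G=18, T=13, C=10, A=9
G+C = 28, so %GC = 28/50 × 100 = 56%
Salt term: 16.6 × (-0.504) = -8.366
GC term: 0.41 × 56 = 22.96; length term: −675/50 = −13.5
Tm = 81.5 + (-8.366) + 22.96 − 13.5 = 82.594 → 82.6°C

82.6°C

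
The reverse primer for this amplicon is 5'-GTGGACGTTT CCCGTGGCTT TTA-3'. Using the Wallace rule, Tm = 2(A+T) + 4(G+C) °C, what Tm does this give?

Scanning the sequence gives G=7, C=5, A=2, T=9.
AT pairs contribute 11, GC pairs contribute 12.
Tm = 4·12 + 2·11 = 48 + 22 = 70°C

70°C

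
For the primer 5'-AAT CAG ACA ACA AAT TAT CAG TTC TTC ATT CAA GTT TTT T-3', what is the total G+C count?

10

A=14, T=16, G=3, C=7
Total G or C: 3 + 7 = 10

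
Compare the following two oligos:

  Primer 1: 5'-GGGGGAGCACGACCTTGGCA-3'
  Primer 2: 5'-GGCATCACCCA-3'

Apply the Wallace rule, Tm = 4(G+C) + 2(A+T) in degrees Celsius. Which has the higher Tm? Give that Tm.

Primer 1: A+T=6, G+C=14 → Tm = 2(6)+4(14) = 68°C
Primer 2: A+T=4, G+C=7 → Tm = 2(4)+4(7) = 36°C
68°C vs 36°C → primer 1 is higher.

Primer 1, 68°C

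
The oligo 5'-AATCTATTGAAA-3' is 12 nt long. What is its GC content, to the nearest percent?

Counting bases: T=4, A=6, G=1, C=1
G+C = 1 + 1 = 2 out of 12 bases
%GC = 2/12 × 100 = 16.67% ≈ 17%

17%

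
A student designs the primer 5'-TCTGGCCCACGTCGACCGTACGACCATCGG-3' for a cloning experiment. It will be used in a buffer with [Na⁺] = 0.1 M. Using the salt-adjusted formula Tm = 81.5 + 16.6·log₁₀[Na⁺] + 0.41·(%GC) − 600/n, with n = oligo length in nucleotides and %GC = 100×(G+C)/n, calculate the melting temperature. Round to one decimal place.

72.2°C

Length n = 30. T=5, C=12, A=5, G=8
G+C = 20, so %GC = 20/30 × 100 = 66.667%
Salt term: 16.6 × (-1) = -16.6
GC term: 0.41 × 66.667 = 27.333; length term: −600/30 = −20
Tm = 81.5 + (-16.6) + 27.333 − 20 = 72.233 → 72.2°C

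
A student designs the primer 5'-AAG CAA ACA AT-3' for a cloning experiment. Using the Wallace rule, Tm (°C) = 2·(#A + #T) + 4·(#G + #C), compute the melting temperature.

28°C

Counting bases: G=1, T=1, C=2, A=7
So N_AT = 8 and N_GC = 3.
Tm = 2×8 + 4×3 = 28°C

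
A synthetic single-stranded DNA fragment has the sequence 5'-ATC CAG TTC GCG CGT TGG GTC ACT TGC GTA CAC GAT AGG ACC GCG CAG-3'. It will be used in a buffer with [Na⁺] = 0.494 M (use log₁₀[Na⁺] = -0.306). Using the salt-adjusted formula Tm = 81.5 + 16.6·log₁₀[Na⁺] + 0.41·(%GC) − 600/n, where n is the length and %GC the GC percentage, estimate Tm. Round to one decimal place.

Length n = 48. Base counts: A=9, C=14, T=10, G=15
G+C = 29, so %GC = 29/48 × 100 = 60.417%
Salt term: 16.6 × (-0.306) = -5.08
GC term: 0.41 × 60.417 = 24.771; length term: −600/48 = −12.5
Tm = 81.5 + (-5.08) + 24.771 − 12.5 = 88.691 → 88.7°C

88.7°C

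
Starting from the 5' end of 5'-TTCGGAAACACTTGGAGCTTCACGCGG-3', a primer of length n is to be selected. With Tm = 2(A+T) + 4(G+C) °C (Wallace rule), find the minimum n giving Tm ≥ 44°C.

n = 15

First 14 bases: TTCGGAAACACTTG → Tm = 40°C (< 44°C)
First 15 bases: TTCGGAAACACTTGG → Tm = 44°C (≥ 44°C)
Since every base adds ≥2°C, Tm only increases with n, so the threshold is first crossed at n = 15.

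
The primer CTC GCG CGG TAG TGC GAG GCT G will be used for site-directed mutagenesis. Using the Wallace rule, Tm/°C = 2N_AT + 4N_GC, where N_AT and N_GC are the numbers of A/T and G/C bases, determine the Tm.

76°C

Base counts: G=10, C=6, T=4, A=2
AT pairs contribute 6, GC pairs contribute 16.
Tm = 4·16 + 2·6 = 64 + 12 = 76°C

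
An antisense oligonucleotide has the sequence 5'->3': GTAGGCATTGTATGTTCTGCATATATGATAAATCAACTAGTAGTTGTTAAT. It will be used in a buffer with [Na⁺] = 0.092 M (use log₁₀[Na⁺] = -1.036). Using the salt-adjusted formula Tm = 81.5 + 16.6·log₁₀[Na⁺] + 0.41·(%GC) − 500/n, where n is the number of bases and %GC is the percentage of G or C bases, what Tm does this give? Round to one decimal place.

66.6°C

Length n = 51. Counting bases: G=10, C=5, A=16, T=20
G+C = 15, so %GC = 15/51 × 100 = 29.412%
Salt term: 16.6 × (-1.036) = -17.198
GC term: 0.41 × 29.412 = 12.059; length term: −500/51 = −9.804
Tm = 81.5 + (-17.198) + 12.059 − 9.804 = 66.557 → 66.6°C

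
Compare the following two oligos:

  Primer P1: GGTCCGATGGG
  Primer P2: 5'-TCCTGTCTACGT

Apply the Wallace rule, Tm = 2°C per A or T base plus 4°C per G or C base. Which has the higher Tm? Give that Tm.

Primer P1, 38°C

Primer P1: A+T=3, G+C=8 → Tm = 2(3)+4(8) = 38°C
Primer P2: A+T=6, G+C=6 → Tm = 2(6)+4(6) = 36°C
38°C vs 36°C → primer P1 is higher.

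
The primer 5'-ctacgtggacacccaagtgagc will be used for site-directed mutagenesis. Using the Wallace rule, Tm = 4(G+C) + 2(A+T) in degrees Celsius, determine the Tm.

70°C

Counting bases: G=6, C=7, A=6, T=3
A+T = 9, G+C = 13
Tm = 2(9) + 4(13) = 18 + 52 = 70°C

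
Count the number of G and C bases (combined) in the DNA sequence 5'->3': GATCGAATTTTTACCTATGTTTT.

6

C=3, A=5, G=3, T=12
Total G or C: 3 + 3 = 6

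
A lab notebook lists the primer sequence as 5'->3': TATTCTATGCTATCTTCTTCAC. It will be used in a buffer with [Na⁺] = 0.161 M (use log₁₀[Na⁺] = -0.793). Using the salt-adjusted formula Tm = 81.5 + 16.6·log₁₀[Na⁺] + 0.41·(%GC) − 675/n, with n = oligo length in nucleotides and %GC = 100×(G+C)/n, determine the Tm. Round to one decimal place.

50.7°C

Length n = 22. Base counts: G=1, C=6, A=4, T=11
G+C = 7, so %GC = 7/22 × 100 = 31.818%
Salt term: 16.6 × (-0.793) = -13.164
GC term: 0.41 × 31.818 = 13.045; length term: −675/22 = −30.682
Tm = 81.5 + (-13.164) + 13.045 − 30.682 = 50.699 → 50.7°C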